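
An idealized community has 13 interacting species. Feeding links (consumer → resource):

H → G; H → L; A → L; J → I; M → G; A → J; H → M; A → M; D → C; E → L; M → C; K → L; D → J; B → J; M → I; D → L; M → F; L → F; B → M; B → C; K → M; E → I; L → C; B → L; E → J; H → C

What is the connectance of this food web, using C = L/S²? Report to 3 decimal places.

C = 0.154

The web has S = 13 species and L = 26 feeding links.
C = L / S² = 26 / 169 = 0.1538 ≈ 0.154.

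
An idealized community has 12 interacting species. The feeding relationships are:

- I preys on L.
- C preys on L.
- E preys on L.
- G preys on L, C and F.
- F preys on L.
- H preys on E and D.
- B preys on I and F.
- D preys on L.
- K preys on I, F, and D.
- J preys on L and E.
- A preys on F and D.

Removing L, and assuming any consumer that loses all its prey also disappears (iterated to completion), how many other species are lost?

11

Remove L.
Round 1: C (all prey gone), E (all prey gone), F (all prey gone), D (all prey gone), I (all prey gone) → extinct.
Round 2: K (all prey gone), J (all prey gone), G (all prey gone), B (all prey gone), A (all prey gone), H (all prey gone) → extinct.
No further losses. Total secondary extinctions: 11.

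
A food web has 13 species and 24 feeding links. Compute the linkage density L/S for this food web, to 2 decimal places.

L/S = 1.85

There are L = 24 links among S = 13 species.
L/S = 24/13 = 1.8462 ≈ 1.85.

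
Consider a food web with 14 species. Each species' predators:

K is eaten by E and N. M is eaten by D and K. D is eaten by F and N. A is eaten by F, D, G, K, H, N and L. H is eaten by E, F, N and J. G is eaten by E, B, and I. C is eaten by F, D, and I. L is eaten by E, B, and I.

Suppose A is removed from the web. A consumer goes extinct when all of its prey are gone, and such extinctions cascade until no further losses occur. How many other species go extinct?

Remove A.
Round 1: G (all prey gone), L (all prey gone), H (all prey gone) → extinct.
Round 2: J (all prey gone), B (all prey gone) → extinct.
No further losses. Total secondary extinctions: 5.

5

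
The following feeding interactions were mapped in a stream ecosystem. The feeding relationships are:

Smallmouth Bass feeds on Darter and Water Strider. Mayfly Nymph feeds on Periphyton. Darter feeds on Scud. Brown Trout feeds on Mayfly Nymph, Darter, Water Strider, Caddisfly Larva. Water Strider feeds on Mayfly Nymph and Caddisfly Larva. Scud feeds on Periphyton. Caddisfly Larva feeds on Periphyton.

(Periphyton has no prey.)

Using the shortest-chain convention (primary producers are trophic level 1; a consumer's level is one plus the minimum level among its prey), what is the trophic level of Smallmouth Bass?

Trophic level 4

Periphyton is a producer → level 1.
Caddisfly Larva eats Periphyton → level 2.
Water Strider eats Caddisfly Larva → level 3.
Smallmouth Bass eats Water Strider → level 4.
No prey of Smallmouth Bass is below level 3, so 4 is the minimum.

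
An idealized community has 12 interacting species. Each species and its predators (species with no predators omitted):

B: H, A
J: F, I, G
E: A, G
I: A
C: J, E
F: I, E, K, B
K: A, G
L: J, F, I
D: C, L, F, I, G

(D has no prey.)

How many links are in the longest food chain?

5 links

One longest chain: D → C → J → F → B → H.
It has 6 species and 5 links.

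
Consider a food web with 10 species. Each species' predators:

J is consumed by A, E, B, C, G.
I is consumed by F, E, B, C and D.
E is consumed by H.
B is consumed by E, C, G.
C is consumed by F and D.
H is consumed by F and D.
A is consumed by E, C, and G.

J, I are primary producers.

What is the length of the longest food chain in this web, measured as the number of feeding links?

One longest chain: J → B → E → H → F.
It has 5 species and 4 links.

4 links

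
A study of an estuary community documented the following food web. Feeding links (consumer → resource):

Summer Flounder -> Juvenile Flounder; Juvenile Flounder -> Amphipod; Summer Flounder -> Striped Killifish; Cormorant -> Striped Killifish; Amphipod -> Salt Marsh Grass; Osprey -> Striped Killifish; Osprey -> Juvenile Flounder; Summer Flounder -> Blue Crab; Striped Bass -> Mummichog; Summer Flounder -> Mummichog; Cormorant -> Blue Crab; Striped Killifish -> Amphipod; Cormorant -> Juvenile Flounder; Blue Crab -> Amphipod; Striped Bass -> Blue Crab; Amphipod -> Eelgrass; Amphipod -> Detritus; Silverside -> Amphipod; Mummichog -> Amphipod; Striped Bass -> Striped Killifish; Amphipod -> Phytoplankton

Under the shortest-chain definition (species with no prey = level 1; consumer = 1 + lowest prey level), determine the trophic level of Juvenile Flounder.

Trophic level 3

Salt Marsh Grass has no prey (basal) → level 1.
Amphipod eats Salt Marsh Grass → level 2.
Juvenile Flounder eats Amphipod → level 3.
No prey of Juvenile Flounder is below level 2, so 3 is the minimum.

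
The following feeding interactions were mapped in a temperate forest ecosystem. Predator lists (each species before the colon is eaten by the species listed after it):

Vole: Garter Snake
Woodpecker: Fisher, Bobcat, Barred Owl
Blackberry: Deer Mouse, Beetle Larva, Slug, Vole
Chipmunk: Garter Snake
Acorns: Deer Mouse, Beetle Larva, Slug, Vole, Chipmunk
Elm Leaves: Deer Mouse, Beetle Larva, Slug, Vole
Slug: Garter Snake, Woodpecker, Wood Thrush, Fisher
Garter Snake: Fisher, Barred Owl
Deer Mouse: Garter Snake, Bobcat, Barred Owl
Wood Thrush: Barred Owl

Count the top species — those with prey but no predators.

Top species (has prey, but nothing eats it): Beetle Larva, Fisher, Bobcat, Barred Owl.
Count: 4.

4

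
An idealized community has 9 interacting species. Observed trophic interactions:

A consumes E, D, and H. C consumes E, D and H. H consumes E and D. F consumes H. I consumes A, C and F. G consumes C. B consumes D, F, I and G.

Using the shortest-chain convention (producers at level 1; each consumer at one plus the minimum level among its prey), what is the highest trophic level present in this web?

Producers (level 1): D, E.
Following each consumer down to its lowest-level prey: D → H → F (levels 1 through 3).
All prey of F (H 2) are at level 2 or above, so F is at level 1 + 2 = 3.
Every consumer has at least one prey at level 2 or below, so none exceeds level 3.

3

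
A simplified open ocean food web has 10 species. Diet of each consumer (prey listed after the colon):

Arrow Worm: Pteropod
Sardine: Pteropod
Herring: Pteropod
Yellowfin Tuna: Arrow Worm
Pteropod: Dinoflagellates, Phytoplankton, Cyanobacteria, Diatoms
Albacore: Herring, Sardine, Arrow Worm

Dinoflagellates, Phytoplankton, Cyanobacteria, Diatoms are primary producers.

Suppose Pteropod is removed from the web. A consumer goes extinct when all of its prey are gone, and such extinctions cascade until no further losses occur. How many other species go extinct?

5

Remove Pteropod.
Round 1: Herring (all prey gone), Sardine (all prey gone), Arrow Worm (all prey gone) → extinct.
Round 2: Albacore (all prey gone), Yellowfin Tuna (all prey gone) → extinct.
No further losses. Total secondary extinctions: 5.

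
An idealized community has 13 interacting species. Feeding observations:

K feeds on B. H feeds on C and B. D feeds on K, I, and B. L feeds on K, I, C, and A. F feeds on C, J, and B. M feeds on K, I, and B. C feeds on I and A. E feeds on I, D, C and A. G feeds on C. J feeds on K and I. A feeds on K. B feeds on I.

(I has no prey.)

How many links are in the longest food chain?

5 links

One longest chain: I → B → K → A → C → G.
It has 6 species and 5 links.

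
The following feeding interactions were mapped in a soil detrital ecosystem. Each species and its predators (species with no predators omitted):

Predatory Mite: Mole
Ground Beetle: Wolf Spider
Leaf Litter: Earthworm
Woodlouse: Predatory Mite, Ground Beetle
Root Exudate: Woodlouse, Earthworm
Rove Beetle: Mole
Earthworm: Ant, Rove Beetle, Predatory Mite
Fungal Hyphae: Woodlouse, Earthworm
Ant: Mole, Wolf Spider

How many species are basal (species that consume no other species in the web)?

Basal species (no prey listed): Fungal Hyphae, Leaf Litter, Root Exudate.
Count: 3.

3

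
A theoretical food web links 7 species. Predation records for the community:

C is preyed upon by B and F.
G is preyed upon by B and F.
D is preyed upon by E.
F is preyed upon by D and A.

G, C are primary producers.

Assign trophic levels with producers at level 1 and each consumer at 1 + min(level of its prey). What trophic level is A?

G is a producer → level 1.
F eats G → level 2.
A eats F → level 3.
No prey of A is below level 2, so 3 is the minimum.

Trophic level 3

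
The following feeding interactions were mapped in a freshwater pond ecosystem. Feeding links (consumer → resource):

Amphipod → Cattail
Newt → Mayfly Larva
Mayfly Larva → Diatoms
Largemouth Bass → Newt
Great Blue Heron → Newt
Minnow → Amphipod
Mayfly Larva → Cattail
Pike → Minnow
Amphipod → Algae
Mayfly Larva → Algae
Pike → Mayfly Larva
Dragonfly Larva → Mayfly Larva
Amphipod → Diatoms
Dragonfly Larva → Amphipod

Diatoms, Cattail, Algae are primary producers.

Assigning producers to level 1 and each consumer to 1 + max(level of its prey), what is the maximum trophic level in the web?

Producers (level 1): Diatoms, Cattail, Algae.
Diatoms → Mayfly Larva → Newt → Great Blue Heron gives Great Blue Heron level 4.
No species has a prey at level 4, so no species reaches level 5.

4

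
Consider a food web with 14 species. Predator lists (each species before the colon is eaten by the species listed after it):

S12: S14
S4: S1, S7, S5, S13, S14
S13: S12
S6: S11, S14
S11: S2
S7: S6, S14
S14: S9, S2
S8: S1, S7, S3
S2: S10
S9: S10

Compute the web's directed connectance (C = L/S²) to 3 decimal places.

C = 0.097

The web has S = 14 species and L = 19 feeding links.
C = L / S² = 19 / 196 = 0.0969 ≈ 0.097.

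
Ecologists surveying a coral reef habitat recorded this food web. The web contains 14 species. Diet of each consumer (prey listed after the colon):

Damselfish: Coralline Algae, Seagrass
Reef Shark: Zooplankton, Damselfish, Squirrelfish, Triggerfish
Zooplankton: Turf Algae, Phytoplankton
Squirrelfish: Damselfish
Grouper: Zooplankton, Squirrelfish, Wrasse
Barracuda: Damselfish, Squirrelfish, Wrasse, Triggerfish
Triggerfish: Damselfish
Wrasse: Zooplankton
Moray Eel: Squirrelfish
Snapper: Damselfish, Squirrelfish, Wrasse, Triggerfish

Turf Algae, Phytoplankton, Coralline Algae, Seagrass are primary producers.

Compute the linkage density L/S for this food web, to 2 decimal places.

L/S = 1.64

There are L = 23 links among S = 14 species.
L/S = 23/14 = 1.6429 ≈ 1.64.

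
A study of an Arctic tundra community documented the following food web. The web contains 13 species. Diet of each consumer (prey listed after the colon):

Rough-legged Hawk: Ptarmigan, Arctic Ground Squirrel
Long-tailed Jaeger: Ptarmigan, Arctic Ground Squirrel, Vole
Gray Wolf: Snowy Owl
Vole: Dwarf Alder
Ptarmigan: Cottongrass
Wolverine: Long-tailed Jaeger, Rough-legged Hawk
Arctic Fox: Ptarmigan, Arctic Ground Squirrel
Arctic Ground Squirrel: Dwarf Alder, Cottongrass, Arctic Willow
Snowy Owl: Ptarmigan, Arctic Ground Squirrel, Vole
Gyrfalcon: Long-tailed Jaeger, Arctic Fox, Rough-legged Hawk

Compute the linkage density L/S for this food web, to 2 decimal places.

L/S = 1.62

There are L = 21 links among S = 13 species.
L/S = 21/13 = 1.6154 ≈ 1.62.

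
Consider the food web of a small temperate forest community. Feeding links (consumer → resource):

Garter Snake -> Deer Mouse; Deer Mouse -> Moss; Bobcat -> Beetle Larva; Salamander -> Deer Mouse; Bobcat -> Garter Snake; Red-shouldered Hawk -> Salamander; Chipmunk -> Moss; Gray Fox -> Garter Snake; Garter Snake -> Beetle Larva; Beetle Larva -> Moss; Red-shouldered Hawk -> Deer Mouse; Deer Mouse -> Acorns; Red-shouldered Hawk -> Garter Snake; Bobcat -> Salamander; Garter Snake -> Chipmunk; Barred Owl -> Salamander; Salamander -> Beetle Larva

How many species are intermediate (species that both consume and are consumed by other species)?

5

Intermediate species (has both prey and predators): Chipmunk, Deer Mouse, Beetle Larva, Garter Snake, Salamander.
Count: 5.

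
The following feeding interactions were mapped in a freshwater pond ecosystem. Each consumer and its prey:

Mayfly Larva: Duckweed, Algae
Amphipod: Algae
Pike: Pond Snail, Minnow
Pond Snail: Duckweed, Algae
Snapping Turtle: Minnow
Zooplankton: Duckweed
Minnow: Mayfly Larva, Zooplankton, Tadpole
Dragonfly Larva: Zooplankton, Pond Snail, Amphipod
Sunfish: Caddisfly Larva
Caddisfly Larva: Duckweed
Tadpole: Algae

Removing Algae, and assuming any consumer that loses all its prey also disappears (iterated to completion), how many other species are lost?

Remove Algae.
Round 1: Tadpole (all prey gone), Amphipod (all prey gone) → extinct.
No further losses. Total secondary extinctions: 2.

2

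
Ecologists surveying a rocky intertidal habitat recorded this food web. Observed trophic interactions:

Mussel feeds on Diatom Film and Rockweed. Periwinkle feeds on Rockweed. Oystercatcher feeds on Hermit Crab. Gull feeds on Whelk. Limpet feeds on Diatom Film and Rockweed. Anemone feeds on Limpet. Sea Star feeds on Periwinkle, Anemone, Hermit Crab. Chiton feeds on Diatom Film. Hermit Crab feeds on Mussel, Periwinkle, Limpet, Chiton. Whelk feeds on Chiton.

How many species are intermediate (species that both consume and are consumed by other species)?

7

Intermediate species (has both prey and predators): Mussel, Chiton, Periwinkle, Limpet, Hermit Crab, Anemone, Whelk.
Count: 7.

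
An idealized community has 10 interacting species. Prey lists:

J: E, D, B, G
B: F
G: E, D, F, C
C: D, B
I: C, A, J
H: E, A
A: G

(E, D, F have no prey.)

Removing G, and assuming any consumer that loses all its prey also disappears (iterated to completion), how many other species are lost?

1

Remove G.
Round 1: A (all prey gone) → extinct.
No further losses. Total secondary extinctions: 1.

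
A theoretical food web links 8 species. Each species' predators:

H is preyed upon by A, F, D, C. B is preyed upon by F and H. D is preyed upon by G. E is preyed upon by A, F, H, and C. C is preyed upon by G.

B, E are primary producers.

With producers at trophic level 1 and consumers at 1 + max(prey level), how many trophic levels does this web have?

4

Producers (level 1): B, E.
B → H → C → G gives G level 4.
No species has a prey at level 4, so no species reaches level 5.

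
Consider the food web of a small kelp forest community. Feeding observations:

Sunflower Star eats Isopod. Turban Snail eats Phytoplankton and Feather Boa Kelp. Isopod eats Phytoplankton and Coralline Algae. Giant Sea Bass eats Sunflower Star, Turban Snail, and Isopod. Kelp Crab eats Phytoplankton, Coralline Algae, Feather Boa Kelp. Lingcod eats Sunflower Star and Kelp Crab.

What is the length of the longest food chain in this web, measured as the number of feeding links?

3 links

One longest chain: Phytoplankton → Isopod → Sunflower Star → Giant Sea Bass.
It has 4 species and 3 links.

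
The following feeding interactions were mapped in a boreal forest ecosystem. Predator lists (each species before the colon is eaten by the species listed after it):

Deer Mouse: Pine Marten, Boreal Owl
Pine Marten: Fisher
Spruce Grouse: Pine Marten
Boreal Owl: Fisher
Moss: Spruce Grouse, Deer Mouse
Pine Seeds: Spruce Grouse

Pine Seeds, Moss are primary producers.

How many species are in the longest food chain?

One longest chain: Pine Seeds → Spruce Grouse → Pine Marten → Fisher.
It has 4 species and 3 links.

4 species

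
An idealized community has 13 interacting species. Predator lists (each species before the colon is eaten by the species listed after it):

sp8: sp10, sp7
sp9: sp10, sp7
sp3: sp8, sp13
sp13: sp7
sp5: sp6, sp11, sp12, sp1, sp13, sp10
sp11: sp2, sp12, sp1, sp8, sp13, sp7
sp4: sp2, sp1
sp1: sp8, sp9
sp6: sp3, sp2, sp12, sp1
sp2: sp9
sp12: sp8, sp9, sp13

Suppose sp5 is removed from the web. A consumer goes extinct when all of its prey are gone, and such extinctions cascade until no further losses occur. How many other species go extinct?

5

Remove sp5.
Round 1: sp6 (all prey gone), sp11 (all prey gone) → extinct.
Round 2: sp3 (all prey gone), sp12 (all prey gone) → extinct.
Round 3: sp13 (all prey gone) → extinct.
No further losses. Total secondary extinctions: 5.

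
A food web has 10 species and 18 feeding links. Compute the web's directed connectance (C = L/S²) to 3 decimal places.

The web has S = 10 species and L = 18 feeding links.
C = L / S² = 18 / 100 = 0.1800 ≈ 0.180.

C = 0.180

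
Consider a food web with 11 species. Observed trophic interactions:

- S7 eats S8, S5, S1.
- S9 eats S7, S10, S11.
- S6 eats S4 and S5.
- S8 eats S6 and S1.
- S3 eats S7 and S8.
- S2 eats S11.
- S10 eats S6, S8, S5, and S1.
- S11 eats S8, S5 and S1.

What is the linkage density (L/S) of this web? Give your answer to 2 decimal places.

There are L = 20 links among S = 11 species.
L/S = 20/11 = 1.8182 ≈ 1.82.

L/S = 1.82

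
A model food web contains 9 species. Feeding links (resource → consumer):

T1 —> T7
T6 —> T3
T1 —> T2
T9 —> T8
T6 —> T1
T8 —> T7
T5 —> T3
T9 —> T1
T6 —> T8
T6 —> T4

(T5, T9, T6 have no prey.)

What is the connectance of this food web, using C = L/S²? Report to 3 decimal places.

C = 0.123

The web has S = 9 species and L = 10 feeding links.
C = L / S² = 10 / 81 = 0.1235 ≈ 0.123.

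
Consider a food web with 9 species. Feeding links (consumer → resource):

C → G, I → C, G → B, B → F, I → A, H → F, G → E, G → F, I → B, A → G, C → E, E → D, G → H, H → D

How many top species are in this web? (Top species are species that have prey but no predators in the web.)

Top species (has prey, but nothing eats it): I.
Count: 1.

1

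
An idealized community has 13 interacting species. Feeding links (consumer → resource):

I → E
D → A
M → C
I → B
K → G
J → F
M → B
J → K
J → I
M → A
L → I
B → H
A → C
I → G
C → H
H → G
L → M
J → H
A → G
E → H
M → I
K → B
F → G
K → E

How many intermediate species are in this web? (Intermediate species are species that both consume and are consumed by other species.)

9

Intermediate species (has both prey and predators): F, H, E, B, C, I, A, K, M.
Count: 9.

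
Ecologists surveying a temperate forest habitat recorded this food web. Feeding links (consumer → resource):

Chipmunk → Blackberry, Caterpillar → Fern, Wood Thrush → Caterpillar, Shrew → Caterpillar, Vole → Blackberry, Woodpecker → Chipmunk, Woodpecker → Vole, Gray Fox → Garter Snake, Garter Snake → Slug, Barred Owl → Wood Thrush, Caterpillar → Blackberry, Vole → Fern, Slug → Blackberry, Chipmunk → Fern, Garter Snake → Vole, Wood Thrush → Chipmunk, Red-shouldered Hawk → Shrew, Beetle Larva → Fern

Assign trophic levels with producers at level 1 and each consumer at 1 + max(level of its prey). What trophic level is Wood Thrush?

Trophic level 3

Blackberry is a producer → level 1.
Chipmunk eats Blackberry (level 1); other prey at levels: Fern 1 → level 2.
Wood Thrush eats Chipmunk (level 2); other prey at levels: Caterpillar 2 → level 3.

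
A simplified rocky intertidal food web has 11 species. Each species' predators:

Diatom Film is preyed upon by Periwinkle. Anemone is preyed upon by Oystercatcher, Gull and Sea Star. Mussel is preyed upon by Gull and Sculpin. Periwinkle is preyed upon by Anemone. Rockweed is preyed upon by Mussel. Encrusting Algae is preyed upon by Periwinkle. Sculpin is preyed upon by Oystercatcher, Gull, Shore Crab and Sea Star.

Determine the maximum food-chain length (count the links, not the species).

3 links

One longest chain: Rockweed → Mussel → Sculpin → Oystercatcher.
It has 4 species and 3 links.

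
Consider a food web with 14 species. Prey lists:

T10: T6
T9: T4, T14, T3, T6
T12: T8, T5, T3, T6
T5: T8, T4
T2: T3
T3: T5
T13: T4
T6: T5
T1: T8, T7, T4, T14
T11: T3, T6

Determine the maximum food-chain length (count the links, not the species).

One longest chain: T8 → T5 → T6 → T12.
It has 4 species and 3 links.

3 links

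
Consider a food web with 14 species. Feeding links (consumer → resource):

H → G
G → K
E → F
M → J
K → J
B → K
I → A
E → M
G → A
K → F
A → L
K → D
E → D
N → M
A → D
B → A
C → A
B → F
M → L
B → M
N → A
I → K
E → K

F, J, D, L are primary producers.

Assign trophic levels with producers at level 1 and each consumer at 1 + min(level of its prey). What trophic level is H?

F is a producer → level 1.
K eats F → level 2.
G eats K → level 3.
H eats G → level 4.
No prey of H is below level 3, so 4 is the minimum.

Trophic level 4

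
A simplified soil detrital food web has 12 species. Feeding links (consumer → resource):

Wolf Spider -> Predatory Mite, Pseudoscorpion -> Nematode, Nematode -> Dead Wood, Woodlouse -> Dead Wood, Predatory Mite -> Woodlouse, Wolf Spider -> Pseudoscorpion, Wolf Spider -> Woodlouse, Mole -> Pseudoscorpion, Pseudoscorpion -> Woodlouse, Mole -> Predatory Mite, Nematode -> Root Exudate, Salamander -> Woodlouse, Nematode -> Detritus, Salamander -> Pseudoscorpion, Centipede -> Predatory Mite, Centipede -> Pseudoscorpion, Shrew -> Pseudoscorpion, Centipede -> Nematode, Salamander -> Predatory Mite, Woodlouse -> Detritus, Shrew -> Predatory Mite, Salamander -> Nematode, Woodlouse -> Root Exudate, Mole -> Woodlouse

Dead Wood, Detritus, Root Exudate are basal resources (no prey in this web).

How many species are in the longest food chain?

One longest chain: Dead Wood → Woodlouse → Predatory Mite → Shrew.
It has 4 species and 3 links.

4 species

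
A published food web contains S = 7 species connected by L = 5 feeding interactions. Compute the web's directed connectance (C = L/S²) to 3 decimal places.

The web has S = 7 species and L = 5 feeding links.
C = L / S² = 5 / 49 = 0.1020 ≈ 0.102.

C = 0.102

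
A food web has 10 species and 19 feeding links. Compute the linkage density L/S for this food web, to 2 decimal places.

There are L = 19 links among S = 10 species.
L/S = 19/10 = 1.9000 ≈ 1.90.

L/S = 1.90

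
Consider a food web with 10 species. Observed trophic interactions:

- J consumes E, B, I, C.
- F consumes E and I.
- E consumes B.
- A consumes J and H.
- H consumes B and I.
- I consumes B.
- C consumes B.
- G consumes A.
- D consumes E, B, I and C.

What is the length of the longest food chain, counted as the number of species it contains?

5 species

One longest chain: B → I → J → A → G.
It has 5 species and 4 links.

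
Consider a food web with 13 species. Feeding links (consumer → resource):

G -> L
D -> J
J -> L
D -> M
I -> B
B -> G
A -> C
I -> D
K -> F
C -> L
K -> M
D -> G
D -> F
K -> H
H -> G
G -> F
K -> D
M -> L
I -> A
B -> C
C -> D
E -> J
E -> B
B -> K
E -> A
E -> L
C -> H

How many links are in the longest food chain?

5 links

One longest chain: L → M → D → C → B → E.
It has 6 species and 5 links.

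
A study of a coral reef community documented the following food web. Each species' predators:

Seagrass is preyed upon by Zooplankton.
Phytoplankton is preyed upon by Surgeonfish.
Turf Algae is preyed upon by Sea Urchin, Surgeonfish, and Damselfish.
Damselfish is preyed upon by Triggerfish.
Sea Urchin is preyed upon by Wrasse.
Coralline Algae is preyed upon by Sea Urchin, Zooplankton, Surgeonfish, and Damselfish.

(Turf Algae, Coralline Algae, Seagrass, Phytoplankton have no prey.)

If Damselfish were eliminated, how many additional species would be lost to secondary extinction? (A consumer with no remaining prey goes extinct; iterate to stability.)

Remove Damselfish.
Round 1: Triggerfish (all prey gone) → extinct.
No further losses. Total secondary extinctions: 1.

1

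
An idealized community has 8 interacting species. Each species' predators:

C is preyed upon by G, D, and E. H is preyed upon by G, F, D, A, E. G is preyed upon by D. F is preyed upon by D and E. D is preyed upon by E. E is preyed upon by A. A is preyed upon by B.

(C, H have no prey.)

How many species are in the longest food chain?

6 species

One longest chain: H → F → D → E → A → B.
It has 6 species and 5 links.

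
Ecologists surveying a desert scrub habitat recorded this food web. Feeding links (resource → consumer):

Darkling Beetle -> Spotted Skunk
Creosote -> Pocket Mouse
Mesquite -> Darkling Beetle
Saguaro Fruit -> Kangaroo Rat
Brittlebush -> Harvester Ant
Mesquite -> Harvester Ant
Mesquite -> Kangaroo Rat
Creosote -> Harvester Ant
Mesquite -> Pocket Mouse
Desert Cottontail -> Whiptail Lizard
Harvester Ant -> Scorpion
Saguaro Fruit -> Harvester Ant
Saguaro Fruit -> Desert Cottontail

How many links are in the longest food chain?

2 links

One longest chain: Saguaro Fruit → Desert Cottontail → Whiptail Lizard.
It has 3 species and 2 links.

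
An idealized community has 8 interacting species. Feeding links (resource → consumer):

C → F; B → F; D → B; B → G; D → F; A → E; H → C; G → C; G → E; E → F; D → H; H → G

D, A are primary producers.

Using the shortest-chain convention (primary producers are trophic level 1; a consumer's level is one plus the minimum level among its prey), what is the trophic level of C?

D is a producer → level 1.
H eats D → level 2.
C eats H → level 3.
No prey of C is below level 2, so 3 is the minimum.

Trophic level 3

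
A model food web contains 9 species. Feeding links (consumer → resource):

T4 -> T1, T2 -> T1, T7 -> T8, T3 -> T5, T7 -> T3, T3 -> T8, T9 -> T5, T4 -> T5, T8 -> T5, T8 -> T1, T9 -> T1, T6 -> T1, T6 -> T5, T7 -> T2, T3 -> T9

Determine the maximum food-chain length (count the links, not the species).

3 links

One longest chain: T1 → T8 → T3 → T7.
It has 4 species and 3 links.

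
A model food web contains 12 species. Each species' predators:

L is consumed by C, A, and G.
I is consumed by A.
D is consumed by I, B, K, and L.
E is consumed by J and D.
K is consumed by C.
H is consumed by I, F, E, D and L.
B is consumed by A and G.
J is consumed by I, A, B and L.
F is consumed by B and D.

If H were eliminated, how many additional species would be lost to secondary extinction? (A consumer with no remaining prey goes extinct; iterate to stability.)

11

Remove H.
Round 1: E (all prey gone), F (all prey gone) → extinct.
Round 2: J (all prey gone), D (all prey gone) → extinct.
Round 3: I (all prey gone), K (all prey gone), L (all prey gone), B (all prey gone) → extinct.
Round 4: C (all prey gone), G (all prey gone), A (all prey gone) → extinct.
No further losses. Total secondary extinctions: 11.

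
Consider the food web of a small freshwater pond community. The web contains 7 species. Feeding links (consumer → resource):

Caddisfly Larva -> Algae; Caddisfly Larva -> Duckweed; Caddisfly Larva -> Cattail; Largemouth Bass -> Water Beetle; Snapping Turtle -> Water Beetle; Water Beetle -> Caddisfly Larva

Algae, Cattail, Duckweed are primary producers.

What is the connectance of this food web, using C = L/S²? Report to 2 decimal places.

The web has S = 7 species and L = 6 feeding links.
C = L / S² = 6 / 49 = 0.1224 ≈ 0.12.

C = 0.12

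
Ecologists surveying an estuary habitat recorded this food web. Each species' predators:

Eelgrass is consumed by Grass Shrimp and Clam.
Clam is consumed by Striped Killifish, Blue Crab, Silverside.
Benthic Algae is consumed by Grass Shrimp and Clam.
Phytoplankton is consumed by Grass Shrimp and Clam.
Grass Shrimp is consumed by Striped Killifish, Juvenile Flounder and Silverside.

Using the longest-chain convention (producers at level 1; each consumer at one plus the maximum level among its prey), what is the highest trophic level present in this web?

Producers (level 1): Phytoplankton, Eelgrass, Benthic Algae.
Phytoplankton → Grass Shrimp → Juvenile Flounder gives Juvenile Flounder level 3.
No species has a prey at level 3, so no species reaches level 4.

3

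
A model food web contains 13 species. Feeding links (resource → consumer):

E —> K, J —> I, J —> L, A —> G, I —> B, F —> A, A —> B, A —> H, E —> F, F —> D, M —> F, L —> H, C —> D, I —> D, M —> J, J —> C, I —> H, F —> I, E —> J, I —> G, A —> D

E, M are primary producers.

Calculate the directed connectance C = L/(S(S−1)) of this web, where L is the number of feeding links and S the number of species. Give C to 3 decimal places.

C = 0.135

The web has S = 13 species and L = 21 feeding links.
C = L / (S(S−1)) = 21 / 156 = 0.1346 ≈ 0.135.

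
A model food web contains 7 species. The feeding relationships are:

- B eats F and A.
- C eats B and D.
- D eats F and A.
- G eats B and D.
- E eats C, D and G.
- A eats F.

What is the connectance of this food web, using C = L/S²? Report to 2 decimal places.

C = 0.24

The web has S = 7 species and L = 12 feeding links.
C = L / S² = 12 / 49 = 0.2449 ≈ 0.24.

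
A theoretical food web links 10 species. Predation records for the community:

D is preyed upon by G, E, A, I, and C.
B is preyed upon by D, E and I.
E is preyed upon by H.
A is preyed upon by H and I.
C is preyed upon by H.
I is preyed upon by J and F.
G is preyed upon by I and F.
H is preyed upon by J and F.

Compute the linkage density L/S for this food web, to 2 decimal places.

L/S = 1.80

There are L = 18 links among S = 10 species.
L/S = 18/10 = 1.8000 ≈ 1.80.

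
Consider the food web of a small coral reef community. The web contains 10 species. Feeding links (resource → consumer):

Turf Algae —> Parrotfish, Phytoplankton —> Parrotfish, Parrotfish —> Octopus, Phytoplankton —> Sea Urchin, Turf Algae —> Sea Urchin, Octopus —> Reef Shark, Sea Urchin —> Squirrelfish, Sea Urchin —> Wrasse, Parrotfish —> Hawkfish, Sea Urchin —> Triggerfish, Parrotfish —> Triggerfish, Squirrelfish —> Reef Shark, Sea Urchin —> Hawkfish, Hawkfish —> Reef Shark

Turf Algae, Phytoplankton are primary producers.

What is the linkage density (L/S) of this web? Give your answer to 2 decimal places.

L/S = 1.40

There are L = 14 links among S = 10 species.
L/S = 14/10 = 1.4000 ≈ 1.40.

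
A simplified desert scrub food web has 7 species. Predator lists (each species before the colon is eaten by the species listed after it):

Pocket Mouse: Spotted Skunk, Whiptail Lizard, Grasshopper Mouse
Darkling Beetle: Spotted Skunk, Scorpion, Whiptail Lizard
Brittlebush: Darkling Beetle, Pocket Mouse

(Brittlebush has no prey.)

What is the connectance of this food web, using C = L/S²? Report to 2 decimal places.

C = 0.16

The web has S = 7 species and L = 8 feeding links.
C = L / S² = 8 / 49 = 0.1633 ≈ 0.16.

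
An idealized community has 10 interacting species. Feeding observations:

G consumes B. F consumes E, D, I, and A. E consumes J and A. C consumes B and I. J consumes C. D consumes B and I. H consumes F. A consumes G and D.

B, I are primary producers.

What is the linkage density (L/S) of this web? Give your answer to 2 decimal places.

L/S = 1.50

There are L = 15 links among S = 10 species.
L/S = 15/10 = 1.5000 ≈ 1.50.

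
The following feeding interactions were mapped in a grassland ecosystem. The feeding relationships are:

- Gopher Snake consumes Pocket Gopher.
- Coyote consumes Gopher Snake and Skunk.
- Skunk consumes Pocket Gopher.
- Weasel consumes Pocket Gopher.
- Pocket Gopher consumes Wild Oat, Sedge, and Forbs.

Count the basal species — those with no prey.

Basal species (no prey listed): Forbs, Wild Oat, Sedge.
Count: 3.

3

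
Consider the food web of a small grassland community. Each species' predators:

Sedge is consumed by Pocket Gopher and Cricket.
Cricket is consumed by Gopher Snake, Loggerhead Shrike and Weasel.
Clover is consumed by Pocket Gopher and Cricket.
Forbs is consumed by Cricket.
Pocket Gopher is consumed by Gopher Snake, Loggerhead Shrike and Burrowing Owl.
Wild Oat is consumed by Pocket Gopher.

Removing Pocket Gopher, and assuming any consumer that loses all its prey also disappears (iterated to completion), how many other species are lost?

Remove Pocket Gopher.
Round 1: Burrowing Owl (all prey gone) → extinct.
No further losses. Total secondary extinctions: 1.

1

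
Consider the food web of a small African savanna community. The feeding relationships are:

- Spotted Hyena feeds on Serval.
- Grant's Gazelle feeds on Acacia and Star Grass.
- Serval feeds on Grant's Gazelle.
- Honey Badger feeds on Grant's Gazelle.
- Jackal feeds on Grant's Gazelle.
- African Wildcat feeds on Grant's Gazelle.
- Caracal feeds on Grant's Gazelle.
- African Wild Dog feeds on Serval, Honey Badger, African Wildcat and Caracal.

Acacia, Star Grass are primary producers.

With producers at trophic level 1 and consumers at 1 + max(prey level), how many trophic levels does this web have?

4

Producers (level 1): Acacia, Star Grass.
Acacia → Grant's Gazelle → Caracal → African Wild Dog gives African Wild Dog level 4.
No species has a prey at level 4, so no species reaches level 5.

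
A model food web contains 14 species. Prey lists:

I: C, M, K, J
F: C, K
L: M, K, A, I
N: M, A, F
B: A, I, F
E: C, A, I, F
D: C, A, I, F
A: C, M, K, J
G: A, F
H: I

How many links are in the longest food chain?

2 links

One longest chain: C → I → H.
It has 3 species and 2 links.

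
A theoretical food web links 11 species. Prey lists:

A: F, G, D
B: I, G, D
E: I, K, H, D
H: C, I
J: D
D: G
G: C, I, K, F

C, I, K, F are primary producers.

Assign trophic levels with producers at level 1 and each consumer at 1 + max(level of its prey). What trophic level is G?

Trophic level 2

C is a producer → level 1.
G eats C (level 1); other prey at levels: I 1, K 1, F 1 → level 2.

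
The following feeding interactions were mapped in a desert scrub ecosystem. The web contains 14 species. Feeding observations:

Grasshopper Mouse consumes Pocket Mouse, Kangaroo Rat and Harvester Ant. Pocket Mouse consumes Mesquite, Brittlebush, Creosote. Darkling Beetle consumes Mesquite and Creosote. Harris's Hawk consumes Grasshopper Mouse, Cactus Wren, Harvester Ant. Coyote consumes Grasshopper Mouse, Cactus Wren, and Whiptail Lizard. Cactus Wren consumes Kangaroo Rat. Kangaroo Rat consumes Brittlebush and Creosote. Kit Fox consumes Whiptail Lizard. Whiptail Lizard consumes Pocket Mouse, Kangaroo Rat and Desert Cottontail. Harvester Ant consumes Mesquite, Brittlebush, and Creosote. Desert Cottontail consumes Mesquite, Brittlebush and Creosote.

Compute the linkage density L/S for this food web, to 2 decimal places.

There are L = 27 links among S = 14 species.
L/S = 27/14 = 1.9286 ≈ 1.93.

L/S = 1.93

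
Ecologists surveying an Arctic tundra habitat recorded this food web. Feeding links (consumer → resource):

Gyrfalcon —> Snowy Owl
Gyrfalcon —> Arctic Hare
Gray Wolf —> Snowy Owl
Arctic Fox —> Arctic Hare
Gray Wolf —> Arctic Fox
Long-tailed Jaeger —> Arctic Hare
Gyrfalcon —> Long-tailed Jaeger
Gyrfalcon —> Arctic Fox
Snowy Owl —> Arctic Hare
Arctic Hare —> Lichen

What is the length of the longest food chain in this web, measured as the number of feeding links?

One longest chain: Lichen → Arctic Hare → Snowy Owl → Gyrfalcon.
It has 4 species and 3 links.

3 links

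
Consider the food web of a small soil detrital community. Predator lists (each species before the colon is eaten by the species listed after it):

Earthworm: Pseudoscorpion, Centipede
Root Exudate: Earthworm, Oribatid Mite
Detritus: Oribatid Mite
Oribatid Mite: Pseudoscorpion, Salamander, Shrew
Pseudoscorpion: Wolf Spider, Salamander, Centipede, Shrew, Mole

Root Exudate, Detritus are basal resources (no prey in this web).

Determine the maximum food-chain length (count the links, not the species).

One longest chain: Root Exudate → Earthworm → Pseudoscorpion → Wolf Spider.
It has 4 species and 3 links.

3 links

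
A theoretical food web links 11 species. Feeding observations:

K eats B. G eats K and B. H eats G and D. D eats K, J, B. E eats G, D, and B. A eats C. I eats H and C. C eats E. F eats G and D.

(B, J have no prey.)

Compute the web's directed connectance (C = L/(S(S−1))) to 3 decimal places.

The web has S = 11 species and L = 17 feeding links.
C = L / (S(S−1)) = 17 / 110 = 0.1545 ≈ 0.155.

C = 0.155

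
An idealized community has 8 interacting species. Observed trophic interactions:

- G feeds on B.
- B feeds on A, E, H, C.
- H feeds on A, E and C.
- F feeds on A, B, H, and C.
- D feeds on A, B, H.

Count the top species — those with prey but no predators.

3

Top species (has prey, but nothing eats it): D, F, G.
Count: 3.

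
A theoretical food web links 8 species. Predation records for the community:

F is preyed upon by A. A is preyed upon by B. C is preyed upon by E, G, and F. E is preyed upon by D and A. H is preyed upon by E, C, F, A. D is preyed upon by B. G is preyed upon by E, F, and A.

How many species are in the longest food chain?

6 species

One longest chain: H → C → G → F → A → B.
It has 6 species and 5 links.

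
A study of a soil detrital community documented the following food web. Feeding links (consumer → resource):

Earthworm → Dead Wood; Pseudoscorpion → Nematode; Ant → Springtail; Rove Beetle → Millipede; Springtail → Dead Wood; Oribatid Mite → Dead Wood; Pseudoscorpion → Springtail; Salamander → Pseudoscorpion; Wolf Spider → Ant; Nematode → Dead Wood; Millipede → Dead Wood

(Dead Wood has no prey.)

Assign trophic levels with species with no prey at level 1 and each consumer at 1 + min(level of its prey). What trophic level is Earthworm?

Dead Wood has no prey (basal) → level 1.
Earthworm eats Dead Wood → level 2.

Trophic level 2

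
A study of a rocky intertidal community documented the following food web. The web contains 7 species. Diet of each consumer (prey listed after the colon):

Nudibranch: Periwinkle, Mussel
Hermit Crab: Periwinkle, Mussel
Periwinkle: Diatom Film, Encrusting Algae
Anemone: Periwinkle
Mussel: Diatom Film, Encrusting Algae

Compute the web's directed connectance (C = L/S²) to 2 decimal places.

The web has S = 7 species and L = 9 feeding links.
C = L / S² = 9 / 49 = 0.1837 ≈ 0.18.

C = 0.18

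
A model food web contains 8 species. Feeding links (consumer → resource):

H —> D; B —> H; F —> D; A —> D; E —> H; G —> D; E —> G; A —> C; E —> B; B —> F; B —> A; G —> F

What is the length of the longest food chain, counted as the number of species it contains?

One longest chain: D → H → B → E.
It has 4 species and 3 links.

4 species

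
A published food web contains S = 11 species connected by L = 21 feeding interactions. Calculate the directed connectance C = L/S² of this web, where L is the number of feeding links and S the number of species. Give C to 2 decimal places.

C = 0.17

The web has S = 11 species and L = 21 feeding links.
C = L / S² = 21 / 121 = 0.1736 ≈ 0.17.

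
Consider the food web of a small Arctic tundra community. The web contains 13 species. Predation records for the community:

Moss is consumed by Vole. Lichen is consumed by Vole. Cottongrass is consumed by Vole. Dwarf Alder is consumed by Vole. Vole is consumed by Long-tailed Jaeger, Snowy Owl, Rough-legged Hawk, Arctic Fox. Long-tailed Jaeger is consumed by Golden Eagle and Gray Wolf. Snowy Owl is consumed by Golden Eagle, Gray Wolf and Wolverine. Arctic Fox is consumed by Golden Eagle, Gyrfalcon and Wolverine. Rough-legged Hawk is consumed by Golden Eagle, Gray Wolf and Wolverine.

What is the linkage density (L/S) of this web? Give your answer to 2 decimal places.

There are L = 19 links among S = 13 species.
L/S = 19/13 = 1.4615 ≈ 1.46.

L/S = 1.46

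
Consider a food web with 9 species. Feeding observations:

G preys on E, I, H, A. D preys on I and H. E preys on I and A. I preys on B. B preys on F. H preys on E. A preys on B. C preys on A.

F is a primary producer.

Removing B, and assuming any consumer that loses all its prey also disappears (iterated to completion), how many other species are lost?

Remove B.
Round 1: A (all prey gone), I (all prey gone) → extinct.
Round 2: C (all prey gone), E (all prey gone) → extinct.
Round 3: H (all prey gone) → extinct.
Round 4: G (all prey gone), D (all prey gone) → extinct.
No further losses. Total secondary extinctions: 7.

7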